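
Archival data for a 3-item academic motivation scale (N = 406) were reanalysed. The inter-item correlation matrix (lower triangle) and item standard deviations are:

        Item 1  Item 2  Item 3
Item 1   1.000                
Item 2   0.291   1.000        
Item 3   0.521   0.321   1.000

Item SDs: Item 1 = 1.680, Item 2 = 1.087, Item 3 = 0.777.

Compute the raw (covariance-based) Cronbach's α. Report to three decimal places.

Cronbach's α = 0.587

Σσ²ᵢ = 1.680² + 1.087² + 0.777² = 4.6077
Covariances σ_ij = r_ij · s_i · s_j:
  σ(Item 1,Item 2) = 0.291 × 1.680 × 1.087 = 0.5314
  σ(Item 1,Item 3) = 0.521 × 1.680 × 0.777 = 0.6801
  σ(Item 2,Item 3) = 0.321 × 1.087 × 0.777 = 0.2711
σ²_T = Σσ²ᵢ + 2·Σσ_ij = 4.6077 + 2 × 1.4826 = 7.5729
α = (3/2)·(1 − 4.6077/7.5729) = 0.587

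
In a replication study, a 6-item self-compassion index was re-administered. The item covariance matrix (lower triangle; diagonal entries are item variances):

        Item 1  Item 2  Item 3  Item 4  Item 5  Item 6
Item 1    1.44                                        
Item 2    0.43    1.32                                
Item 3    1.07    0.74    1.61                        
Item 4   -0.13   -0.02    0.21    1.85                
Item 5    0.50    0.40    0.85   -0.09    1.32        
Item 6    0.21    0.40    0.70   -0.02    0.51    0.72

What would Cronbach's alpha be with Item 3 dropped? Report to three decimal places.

Remaining items: Item 1, Item 2, Item 4, Item 5, Item 6 (k = 5).
Σσ²ᵢ = 1.44 + 1.32 + 1.85 + 1.32 + 0.72 = 6.65
σ²_T = 6.65 + 2 × 2.19 = 11.03
α (item deleted) = (5/4)·(1 − 6.65/11.03) = 0.496

α = 0.496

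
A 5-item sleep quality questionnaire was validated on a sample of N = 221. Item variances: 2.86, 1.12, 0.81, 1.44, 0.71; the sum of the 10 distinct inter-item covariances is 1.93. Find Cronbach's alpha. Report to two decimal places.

Cronbach's alpha = 0.45

Σσᵢ² = 2.86 + 1.12 + 0.81 + 1.44 + 0.71 = 6.94
Sum of distinct covariances = 1.93
total variance = Σσᵢ² + 2·Σcov = 6.94 + 2 × 1.93 = 10.80
α = (5/4)·(1 − 6.94/10.80) = 0.45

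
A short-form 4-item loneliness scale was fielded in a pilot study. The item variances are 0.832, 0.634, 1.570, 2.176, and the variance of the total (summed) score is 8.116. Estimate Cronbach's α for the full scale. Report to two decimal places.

Cronbach's α = 0.48

sum of item variances = 0.832 + 0.634 + 1.570 + 2.176 = 5.212
α = (k/(k−1))·(1 − sum of item variances/σ²_total) = (4/3)·(1 − 5.212/8.116) = 0.48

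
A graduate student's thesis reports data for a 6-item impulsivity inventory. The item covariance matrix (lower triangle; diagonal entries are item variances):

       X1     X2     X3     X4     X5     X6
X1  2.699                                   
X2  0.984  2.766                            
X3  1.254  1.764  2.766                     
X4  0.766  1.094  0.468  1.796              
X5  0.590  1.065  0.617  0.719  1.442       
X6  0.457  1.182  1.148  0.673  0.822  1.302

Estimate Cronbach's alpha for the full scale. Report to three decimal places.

α = 0.817

sum of item variances = 2.699 + 2.766 + 2.766 + 1.796 + 1.442 + 1.302 = 12.771
Sum of off-diagonal covariances = 13.603
Var(T) = 12.771 + 2 × 13.603 = 39.977
α = (k/(k−1))·(1 − sum of item variances/Var(T)) = (6/5)·(1 − 12.771/39.977) = 0.817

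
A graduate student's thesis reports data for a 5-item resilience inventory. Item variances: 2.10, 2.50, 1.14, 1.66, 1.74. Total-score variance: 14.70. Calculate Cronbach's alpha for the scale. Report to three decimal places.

Σσᵢ² = 2.10 + 2.50 + 1.14 + 1.66 + 1.74 = 9.14
α = (k/(k−1))·(1 − Σσᵢ²/σ²_total) = (5/4)·(1 − 9.14/14.70) = 0.473

α = 0.473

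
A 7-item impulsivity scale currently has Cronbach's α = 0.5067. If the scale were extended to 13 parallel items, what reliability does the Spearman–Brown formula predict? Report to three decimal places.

predicted reliability = 0.656

Length factor m = 13/7 = 1.8571
α' = m·α / (1 + (m−1)·α)
   = 13/7 × 0.5067 / (1 + (13/7 − 1) × 0.5067)
   = 0.9410 / 1.4343 = 0.656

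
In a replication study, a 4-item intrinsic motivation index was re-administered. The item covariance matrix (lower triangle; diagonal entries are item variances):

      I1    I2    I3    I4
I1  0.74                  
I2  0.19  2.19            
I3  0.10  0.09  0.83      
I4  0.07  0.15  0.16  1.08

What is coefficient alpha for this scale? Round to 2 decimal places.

α = 0.32

Σσ²ᵢ = 0.74 + 2.19 + 0.83 + 1.08 = 4.84
Sum of off-diagonal covariances = 0.76
Var(T) = 4.84 + 2 × 0.76 = 6.36
α = (k/(k−1))·(1 − Σσ²ᵢ/Var(T)) = (4/3)·(1 − 4.84/6.36) = 0.32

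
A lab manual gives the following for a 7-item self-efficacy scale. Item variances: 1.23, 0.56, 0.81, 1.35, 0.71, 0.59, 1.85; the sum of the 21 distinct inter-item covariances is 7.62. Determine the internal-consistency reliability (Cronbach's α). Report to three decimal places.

Σσ²ᵢ = 1.23 + 0.56 + 0.81 + 1.35 + 0.71 + 0.59 + 1.85 = 7.10
Sum of distinct covariances = 7.62
σ²_total = Σσ²ᵢ + 2·Σcov = 7.10 + 2 × 7.62 = 22.34
α = (7/6)·(1 − 7.10/22.34) = 0.796

α = 0.796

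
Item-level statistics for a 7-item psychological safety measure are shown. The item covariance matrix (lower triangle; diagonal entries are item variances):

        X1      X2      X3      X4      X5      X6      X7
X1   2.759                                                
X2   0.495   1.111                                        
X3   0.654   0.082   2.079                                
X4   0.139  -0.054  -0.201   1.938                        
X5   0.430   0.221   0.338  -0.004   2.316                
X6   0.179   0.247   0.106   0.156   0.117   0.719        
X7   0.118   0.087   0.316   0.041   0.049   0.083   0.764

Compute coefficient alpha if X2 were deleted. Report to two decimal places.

α = 0.39

Remaining items: X1, X3, X4, X5, X6, X7 (k = 6).
Σσ²ᵢ = 2.759 + 2.079 + 1.938 + 2.316 + 0.719 + 0.764 = 10.575
σ²_total = 10.575 + 2 × 2.521 = 15.617
α (item deleted) = (6/5)·(1 − 10.575/15.617) = 0.39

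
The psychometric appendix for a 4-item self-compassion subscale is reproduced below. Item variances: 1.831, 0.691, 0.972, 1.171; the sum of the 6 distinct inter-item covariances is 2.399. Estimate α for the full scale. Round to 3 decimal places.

Σσ²ᵢ = 1.831 + 0.691 + 0.972 + 1.171 = 4.665
Sum of distinct covariances = 2.399
σ²_T = Σσ²ᵢ + 2·Σcov = 4.665 + 2 × 2.399 = 9.463
α = (4/3)·(1 − 4.665/9.463) = 0.676

α = 0.676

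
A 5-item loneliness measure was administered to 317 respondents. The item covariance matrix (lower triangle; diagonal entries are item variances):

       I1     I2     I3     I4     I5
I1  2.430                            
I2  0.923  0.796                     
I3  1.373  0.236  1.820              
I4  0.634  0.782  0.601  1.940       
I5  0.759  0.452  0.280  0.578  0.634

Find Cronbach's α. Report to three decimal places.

Cronbach's α = 0.793

ΣVar(i) = 2.430 + 0.796 + 1.820 + 1.940 + 0.634 = 7.620
Sum of the distinct covariances = 6.618
σ²_total = 7.620 + 2 × 6.618 = 20.856
α = (k/(k−1))·(1 − ΣVar(i)/σ²_total) = (5/4)·(1 − 7.620/20.856) = 0.793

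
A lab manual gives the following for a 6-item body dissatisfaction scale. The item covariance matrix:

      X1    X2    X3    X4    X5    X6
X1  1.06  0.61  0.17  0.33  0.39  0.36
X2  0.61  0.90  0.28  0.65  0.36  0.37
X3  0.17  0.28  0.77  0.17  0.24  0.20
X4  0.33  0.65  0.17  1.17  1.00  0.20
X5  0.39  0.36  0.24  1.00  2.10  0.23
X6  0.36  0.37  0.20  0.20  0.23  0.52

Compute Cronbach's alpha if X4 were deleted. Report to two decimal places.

Remaining items: X1, X2, X3, X5, X6 (k = 5).
sum of item variances = 1.06 + 0.90 + 0.77 + 2.10 + 0.52 = 5.35
total variance = 5.35 + 2 × 3.21 = 11.77
α (item deleted) = (5/4)·(1 − 5.35/11.77) = 0.68

α = 0.68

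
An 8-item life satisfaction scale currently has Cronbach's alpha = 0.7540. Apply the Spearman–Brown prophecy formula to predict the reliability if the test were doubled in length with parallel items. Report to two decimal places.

predicted reliability = 0.86

Length factor m = 2
α' = m·α / (1 + (m−1)·α)
   = 2 × 0.7540 / (1 + (2 − 1) × 0.7540)
   = 1.5080 / 1.7540 = 0.86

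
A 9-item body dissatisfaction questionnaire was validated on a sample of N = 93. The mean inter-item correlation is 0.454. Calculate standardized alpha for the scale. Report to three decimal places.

Standardized α = k·r̄ / (1 + (k−1)·r̄) = 9 × 0.454 / (1 + 8 × 0.454)
  = 4.0860 / 4.6320 = 0.882

standardized alpha = 0.882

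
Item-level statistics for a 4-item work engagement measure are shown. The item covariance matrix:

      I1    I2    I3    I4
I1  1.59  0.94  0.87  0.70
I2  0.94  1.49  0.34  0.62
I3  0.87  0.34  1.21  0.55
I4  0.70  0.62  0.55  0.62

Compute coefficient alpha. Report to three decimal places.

ΣVar(i) = 1.59 + 1.49 + 1.21 + 0.62 = 4.91
Σ_{i<j} σ_ij = 4.02
σ²_T = 4.91 + 2 × 4.02 = 12.95
α = (k/(k−1))·(1 − ΣVar(i)/σ²_T) = (4/3)·(1 − 4.91/12.95) = 0.828

α = 0.828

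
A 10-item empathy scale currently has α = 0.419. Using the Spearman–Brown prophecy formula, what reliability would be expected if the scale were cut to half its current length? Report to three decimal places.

Length factor m = 1/2
α' = m·α / (1 − (1−m)·α)
   = 1/2 × 0.419 / (1 − (1 − 1/2) × 0.419)
   = 0.2095 / 0.7905 = 0.265

predicted reliability = 0.265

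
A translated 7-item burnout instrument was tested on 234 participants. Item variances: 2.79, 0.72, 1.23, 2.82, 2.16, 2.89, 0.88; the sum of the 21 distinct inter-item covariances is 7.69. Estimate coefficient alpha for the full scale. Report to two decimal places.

α = 0.62

sum of item variances = 2.79 + 0.72 + 1.23 + 2.82 + 2.16 + 2.89 + 0.88 = 13.49
Sum of distinct covariances = 7.69
total variance = sum of item variances + 2·Σcov = 13.49 + 2 × 7.69 = 28.87
α = (7/6)·(1 − 13.49/28.87) = 0.62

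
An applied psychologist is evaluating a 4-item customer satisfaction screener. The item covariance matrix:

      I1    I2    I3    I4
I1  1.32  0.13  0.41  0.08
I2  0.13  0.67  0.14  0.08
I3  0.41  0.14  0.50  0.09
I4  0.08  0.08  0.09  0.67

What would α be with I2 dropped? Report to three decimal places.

α = 0.477

Remaining items: I1, I3, I4 (k = 3).
Σσᵢ² = 1.32 + 0.50 + 0.67 = 2.49
total variance = 2.49 + 2 × 0.58 = 3.65
α (item deleted) = (3/2)·(1 − 2.49/3.65) = 0.477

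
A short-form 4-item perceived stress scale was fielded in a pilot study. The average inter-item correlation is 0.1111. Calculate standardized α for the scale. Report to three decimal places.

Standardized α = k·r̄ / (1 + (k−1)·r̄) = 4 × 0.1111 / (1 + 3 × 0.1111)
  = 0.4444 / 1.3333 = 0.333

α = 0.333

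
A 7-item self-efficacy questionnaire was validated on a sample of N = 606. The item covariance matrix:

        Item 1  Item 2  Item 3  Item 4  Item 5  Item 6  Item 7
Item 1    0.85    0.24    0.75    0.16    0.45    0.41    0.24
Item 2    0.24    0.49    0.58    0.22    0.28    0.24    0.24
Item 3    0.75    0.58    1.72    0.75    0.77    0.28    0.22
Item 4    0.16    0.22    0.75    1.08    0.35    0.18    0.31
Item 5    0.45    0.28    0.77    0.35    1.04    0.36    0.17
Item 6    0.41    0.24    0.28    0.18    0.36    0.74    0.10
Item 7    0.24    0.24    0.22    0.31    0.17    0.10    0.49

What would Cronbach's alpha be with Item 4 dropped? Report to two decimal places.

Remaining items: Item 1, Item 2, Item 3, Item 5, Item 6, Item 7 (k = 6).
ΣVar(i) = 0.85 + 0.49 + 1.72 + 1.04 + 0.74 + 0.49 = 5.33
σ²_T = 5.33 + 2 × 5.33 = 15.99
α (item deleted) = (6/5)·(1 − 5.33/15.99) = 0.80

α = 0.80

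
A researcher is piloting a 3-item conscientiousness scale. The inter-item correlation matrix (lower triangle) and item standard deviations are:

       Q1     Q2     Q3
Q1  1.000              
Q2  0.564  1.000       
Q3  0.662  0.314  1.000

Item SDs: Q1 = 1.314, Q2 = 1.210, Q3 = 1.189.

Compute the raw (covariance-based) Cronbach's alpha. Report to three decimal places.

α = 0.763

Σσ²ᵢ = 1.314² + 1.210² + 1.189² = 4.6044
Covariances σ_ij = r_ij · s_i · s_j:
  σ(Q1,Q2) = 0.564 × 1.314 × 1.210 = 0.8967
  σ(Q1,Q3) = 0.662 × 1.314 × 1.189 = 1.0343
  σ(Q2,Q3) = 0.314 × 1.210 × 1.189 = 0.4517
σ²_T = Σσ²ᵢ + 2·Σσ_ij = 4.6044 + 2 × 2.3827 = 9.3698
α = (3/2)·(1 − 4.6044/9.3698) = 0.763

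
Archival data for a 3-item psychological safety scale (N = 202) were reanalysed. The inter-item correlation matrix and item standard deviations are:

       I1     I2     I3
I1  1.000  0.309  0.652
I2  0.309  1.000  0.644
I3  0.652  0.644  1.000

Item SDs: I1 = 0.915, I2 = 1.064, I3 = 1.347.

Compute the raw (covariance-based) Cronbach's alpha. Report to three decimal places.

α = 0.776

Σσ²ᵢ = 0.915² + 1.064² + 1.347² = 3.7837
Covariances σ_ij = r_ij · s_i · s_j:
  σ(I1,I2) = 0.309 × 0.915 × 1.064 = 0.3008
  σ(I1,I3) = 0.652 × 0.915 × 1.347 = 0.8036
  σ(I2,I3) = 0.644 × 1.064 × 1.347 = 0.9230
σ²_T = Σσ²ᵢ + 2·Σσ_ij = 3.7837 + 2 × 2.0274 = 7.8385
α = (3/2)·(1 − 3.7837/7.8385) = 0.776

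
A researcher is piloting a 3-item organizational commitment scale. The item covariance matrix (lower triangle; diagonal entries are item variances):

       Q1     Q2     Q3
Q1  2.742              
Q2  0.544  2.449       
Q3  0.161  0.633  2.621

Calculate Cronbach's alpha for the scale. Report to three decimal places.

Σσᵢ² = 2.742 + 2.449 + 2.621 = 7.812
Sum of the distinct covariances = 1.338
Var(T) = 7.812 + 2 × 1.338 = 10.488
α = (k/(k−1))·(1 − Σσᵢ²/Var(T)) = (3/2)·(1 − 7.812/10.488) = 0.383

α = 0.383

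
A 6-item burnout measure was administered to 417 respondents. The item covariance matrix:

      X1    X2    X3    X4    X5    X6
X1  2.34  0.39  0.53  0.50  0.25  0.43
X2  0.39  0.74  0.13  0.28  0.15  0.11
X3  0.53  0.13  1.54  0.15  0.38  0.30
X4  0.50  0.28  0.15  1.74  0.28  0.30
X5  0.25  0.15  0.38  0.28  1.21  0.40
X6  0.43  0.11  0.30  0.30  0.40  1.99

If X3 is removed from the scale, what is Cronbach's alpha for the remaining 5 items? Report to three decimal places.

Remaining items: X1, X2, X4, X5, X6 (k = 5).
Σσᵢ² = 2.34 + 0.74 + 1.74 + 1.21 + 1.99 = 8.02
Var(T) = 8.02 + 2 × 3.09 = 14.20
α (item deleted) = (5/4)·(1 − 8.02/14.20) = 0.544

Cronbach's alpha = 0.544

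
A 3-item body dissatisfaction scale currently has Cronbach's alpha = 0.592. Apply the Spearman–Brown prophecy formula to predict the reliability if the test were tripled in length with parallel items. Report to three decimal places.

Length factor m = 3
α' = m·α / (1 + (m−1)·α)
   = 3 × 0.592 / (1 + (3 − 1) × 0.592)
   = 1.7760 / 2.1840 = 0.813

predicted reliability = 0.813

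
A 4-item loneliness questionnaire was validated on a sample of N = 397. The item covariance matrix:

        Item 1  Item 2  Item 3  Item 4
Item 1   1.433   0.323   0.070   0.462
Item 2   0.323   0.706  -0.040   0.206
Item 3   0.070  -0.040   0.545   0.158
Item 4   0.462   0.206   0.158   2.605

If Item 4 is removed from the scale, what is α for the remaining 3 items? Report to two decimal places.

α = 0.31

Remaining items: Item 1, Item 2, Item 3 (k = 3).
Σσ²ᵢ = 1.433 + 0.706 + 0.545 = 2.684
σ²_T = 2.684 + 2 × 0.353 = 3.390
α (item deleted) = (3/2)·(1 − 2.684/3.390) = 0.31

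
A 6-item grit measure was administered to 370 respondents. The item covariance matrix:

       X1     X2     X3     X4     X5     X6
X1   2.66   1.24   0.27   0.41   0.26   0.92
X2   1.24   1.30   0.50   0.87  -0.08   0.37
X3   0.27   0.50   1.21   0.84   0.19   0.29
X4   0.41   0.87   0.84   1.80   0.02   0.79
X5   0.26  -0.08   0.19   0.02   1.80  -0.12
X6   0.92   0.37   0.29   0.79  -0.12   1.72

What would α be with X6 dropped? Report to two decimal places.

Remaining items: X1, X2, X3, X4, X5 (k = 5).
Σσᵢ² = 2.66 + 1.30 + 1.21 + 1.80 + 1.80 = 8.77
Var(T) = 8.77 + 2 × 4.52 = 17.81
α (item deleted) = (5/4)·(1 − 8.77/17.81) = 0.63

α = 0.63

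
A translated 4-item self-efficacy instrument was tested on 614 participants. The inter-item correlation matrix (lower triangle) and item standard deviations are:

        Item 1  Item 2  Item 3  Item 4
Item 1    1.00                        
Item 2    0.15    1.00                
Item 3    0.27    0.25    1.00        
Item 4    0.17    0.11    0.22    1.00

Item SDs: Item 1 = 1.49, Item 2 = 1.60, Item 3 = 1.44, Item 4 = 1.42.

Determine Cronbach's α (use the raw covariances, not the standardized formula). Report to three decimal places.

Cronbach's α = 0.489

Σσ²ᵢ = 1.49² + 1.60² + 1.44² + 1.42² = 8.8701
Covariances σ_ij = r_ij · s_i · s_j:
  σ(Item 1,Item 2) = 0.15 × 1.49 × 1.60 = 0.3576
  σ(Item 1,Item 3) = 0.27 × 1.49 × 1.44 = 0.5793
  σ(Item 1,Item 4) = 0.17 × 1.49 × 1.42 = 0.3597
  σ(Item 2,Item 3) = 0.25 × 1.60 × 1.44 = 0.5760
  σ(Item 2,Item 4) = 0.11 × 1.60 × 1.42 = 0.2499
  σ(Item 3,Item 4) = 0.22 × 1.44 × 1.42 = 0.4499
σ²_T = Σσ²ᵢ + 2·Σσ_ij = 8.8701 + 2 × 2.5724 = 14.0149
α = (4/3)·(1 − 8.8701/14.0149) = 0.489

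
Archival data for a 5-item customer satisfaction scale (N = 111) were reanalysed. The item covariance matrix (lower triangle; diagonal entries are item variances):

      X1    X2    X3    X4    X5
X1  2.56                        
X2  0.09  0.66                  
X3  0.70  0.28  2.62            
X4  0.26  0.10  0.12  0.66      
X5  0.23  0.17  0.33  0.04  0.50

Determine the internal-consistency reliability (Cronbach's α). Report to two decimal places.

α = 0.50

Σσ²ᵢ = 2.56 + 0.66 + 2.62 + 0.66 + 0.50 = 7.00
Σ_{i<j} σ_ij = 2.32
Var(T) = 7.00 + 2 × 2.32 = 11.64
α = (k/(k−1))·(1 − Σσ²ᵢ/Var(T)) = (5/4)·(1 − 7.00/11.64) = 0.50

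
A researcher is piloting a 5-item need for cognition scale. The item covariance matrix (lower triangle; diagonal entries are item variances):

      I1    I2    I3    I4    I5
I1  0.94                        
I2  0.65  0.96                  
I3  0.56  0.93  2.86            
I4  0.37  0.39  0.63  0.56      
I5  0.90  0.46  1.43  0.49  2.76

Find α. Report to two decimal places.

sum of item variances = 0.94 + 0.96 + 2.86 + 0.56 + 2.76 = 8.08
Σ_{i<j} σ_ij = 6.81
Var(T) = 8.08 + 2 × 6.81 = 21.70
α = (k/(k−1))·(1 − sum of item variances/Var(T)) = (5/4)·(1 − 8.08/21.70) = 0.78

α = 0.78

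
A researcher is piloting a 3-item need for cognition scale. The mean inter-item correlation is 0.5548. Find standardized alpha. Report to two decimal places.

Standardized α = k·r̄ / (1 + (k−1)·r̄) = 3 × 0.5548 / (1 + 2 × 0.5548)
  = 1.6644 / 2.1096 = 0.79

α = 0.79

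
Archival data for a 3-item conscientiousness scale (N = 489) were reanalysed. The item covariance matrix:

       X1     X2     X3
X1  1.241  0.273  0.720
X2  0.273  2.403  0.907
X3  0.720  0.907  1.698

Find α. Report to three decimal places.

α = 0.623

Σσ²ᵢ = 1.241 + 2.403 + 1.698 = 5.342
Σ_{i<j} σ_ij = 1.900
σ²_total = 5.342 + 2 × 1.900 = 9.142
α = (k/(k−1))·(1 − Σσ²ᵢ/σ²_total) = (3/2)·(1 − 5.342/9.142) = 0.623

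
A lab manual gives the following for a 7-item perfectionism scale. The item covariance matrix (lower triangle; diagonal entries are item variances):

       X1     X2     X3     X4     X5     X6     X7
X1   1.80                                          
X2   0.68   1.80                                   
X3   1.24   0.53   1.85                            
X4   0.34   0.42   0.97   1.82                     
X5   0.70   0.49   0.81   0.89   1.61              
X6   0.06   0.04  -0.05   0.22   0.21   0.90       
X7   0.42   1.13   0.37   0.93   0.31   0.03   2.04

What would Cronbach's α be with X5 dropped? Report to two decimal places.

Remaining items: X1, X2, X3, X4, X6, X7 (k = 6).
sum of item variances = 1.80 + 1.80 + 1.85 + 1.82 + 0.90 + 2.04 = 10.21
σ²_total = 10.21 + 2 × 7.33 = 24.87
α (item deleted) = (6/5)·(1 − 10.21/24.87) = 0.71

α = 0.71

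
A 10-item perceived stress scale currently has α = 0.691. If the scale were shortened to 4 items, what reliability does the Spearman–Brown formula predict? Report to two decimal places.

predicted reliability = 0.47

Length factor m = 4/10 = 0.4000
α' = m·α / (1 − (1−m)·α)
   = 4/10 × 0.691 / (1 − (1 − 4/10) × 0.691)
   = 0.2764 / 0.5854 = 0.47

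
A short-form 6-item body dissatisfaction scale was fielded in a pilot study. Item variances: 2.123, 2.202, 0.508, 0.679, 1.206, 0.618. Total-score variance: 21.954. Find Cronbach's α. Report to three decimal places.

α = 0.799

Σσᵢ² = 2.123 + 2.202 + 0.508 + 0.679 + 1.206 + 0.618 = 7.336
α = (k/(k−1))·(1 − Σσᵢ²/total variance) = (6/5)·(1 − 7.336/21.954) = 0.799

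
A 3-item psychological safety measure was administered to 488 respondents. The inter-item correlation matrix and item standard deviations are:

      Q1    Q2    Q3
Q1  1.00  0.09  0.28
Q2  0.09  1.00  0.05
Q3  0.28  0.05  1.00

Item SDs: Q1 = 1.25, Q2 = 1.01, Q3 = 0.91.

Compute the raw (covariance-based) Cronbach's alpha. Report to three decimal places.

Cronbach's alpha = 0.328

Σσ²ᵢ = 1.25² + 1.01² + 0.91² = 3.4107
Covariances σ_ij = r_ij · s_i · s_j:
  σ(Q1,Q2) = 0.09 × 1.25 × 1.01 = 0.1136
  σ(Q1,Q3) = 0.28 × 1.25 × 0.91 = 0.3185
  σ(Q2,Q3) = 0.05 × 1.01 × 0.91 = 0.0460
σ²_T = Σσ²ᵢ + 2·Σσ_ij = 3.4107 + 2 × 0.4781 = 4.3669
α = (3/2)·(1 − 3.4107/4.3669) = 0.328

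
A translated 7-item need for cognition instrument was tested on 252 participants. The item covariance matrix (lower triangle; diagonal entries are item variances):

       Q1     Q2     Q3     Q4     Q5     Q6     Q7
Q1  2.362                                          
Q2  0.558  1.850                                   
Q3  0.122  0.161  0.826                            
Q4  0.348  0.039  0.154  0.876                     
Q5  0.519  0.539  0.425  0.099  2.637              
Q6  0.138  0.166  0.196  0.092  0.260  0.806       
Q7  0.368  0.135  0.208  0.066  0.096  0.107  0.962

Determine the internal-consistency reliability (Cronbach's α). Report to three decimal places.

α = 0.562

Σσ²ᵢ = 2.362 + 1.850 + 0.826 + 0.876 + 2.637 + 0.806 + 0.962 = 10.319
Sum of off-diagonal covariances = 4.796
σ²_T = 10.319 + 2 × 4.796 = 19.911
α = (k/(k−1))·(1 − Σσ²ᵢ/σ²_T) = (7/6)·(1 − 10.319/19.911) = 0.562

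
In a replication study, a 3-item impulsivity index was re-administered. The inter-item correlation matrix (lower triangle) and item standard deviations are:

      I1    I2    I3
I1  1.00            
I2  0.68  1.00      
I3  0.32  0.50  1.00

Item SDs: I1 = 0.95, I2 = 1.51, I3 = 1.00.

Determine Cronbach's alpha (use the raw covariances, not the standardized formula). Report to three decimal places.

Σσ²ᵢ = 0.95² + 1.51² + 1.00² = 4.1826
Covariances σ_ij = r_ij · s_i · s_j:
  σ(I1,I2) = 0.68 × 0.95 × 1.51 = 0.9755
  σ(I1,I3) = 0.32 × 0.95 × 1.00 = 0.3040
  σ(I2,I3) = 0.50 × 1.51 × 1.00 = 0.7550
σ²_T = Σσ²ᵢ + 2·Σσ_ij = 4.1826 + 2 × 2.0345 = 8.2516
α = (3/2)·(1 − 4.1826/8.2516) = 0.740

Cronbach's alpha = 0.740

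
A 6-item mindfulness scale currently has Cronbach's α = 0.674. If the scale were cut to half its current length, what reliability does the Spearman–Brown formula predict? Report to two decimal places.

Length factor m = 1/2
α' = m·α / (1 − (1−m)·α)
   = 1/2 × 0.674 / (1 − (1 − 1/2) × 0.674)
   = 0.3370 / 0.6630 = 0.51

predicted reliability = 0.51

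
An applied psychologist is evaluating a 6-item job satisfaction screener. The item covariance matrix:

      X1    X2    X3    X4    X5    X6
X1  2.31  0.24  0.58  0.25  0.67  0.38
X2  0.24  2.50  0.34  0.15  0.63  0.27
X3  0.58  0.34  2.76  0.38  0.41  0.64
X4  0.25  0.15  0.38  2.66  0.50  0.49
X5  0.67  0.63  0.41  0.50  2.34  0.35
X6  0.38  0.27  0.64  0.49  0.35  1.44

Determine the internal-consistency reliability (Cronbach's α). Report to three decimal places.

ΣVar(i) = 2.31 + 2.50 + 2.76 + 2.66 + 2.34 + 1.44 = 14.01
Σ_{i<j} σ_ij = 6.28
Var(T) = 14.01 + 2 × 6.28 = 26.57
α = (k/(k−1))·(1 − ΣVar(i)/Var(T)) = (6/5)·(1 − 14.01/26.57) = 0.567

Cronbach's α = 0.567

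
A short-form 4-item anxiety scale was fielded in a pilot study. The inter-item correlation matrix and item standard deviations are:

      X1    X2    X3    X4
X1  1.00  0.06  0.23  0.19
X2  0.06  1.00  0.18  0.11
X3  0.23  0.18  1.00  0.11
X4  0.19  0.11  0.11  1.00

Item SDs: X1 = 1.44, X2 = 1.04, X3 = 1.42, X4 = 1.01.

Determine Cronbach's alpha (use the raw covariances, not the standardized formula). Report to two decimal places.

Σσ²ᵢ = 1.44² + 1.04² + 1.42² + 1.01² = 6.1917
Covariances σ_ij = r_ij · s_i · s_j:
  σ(X1,X2) = 0.06 × 1.44 × 1.04 = 0.0899
  σ(X1,X3) = 0.23 × 1.44 × 1.42 = 0.4703
  σ(X1,X4) = 0.19 × 1.44 × 1.01 = 0.2763
  σ(X2,X3) = 0.18 × 1.04 × 1.42 = 0.2658
  σ(X2,X4) = 0.11 × 1.04 × 1.01 = 0.1155
  σ(X3,X4) = 0.11 × 1.42 × 1.01 = 0.1578
σ²_T = Σσ²ᵢ + 2·Σσ_ij = 6.1917 + 2 × 1.3756 = 8.9429
α = (4/3)·(1 − 6.1917/8.9429) = 0.41

α = 0.41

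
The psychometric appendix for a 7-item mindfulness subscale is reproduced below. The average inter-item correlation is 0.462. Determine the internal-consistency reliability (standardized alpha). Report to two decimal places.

standardized alpha = 0.86

Standardized α = k·r̄ / (1 + (k−1)·r̄) = 7 × 0.462 / (1 + 6 × 0.462)
  = 3.2340 / 3.7720 = 0.86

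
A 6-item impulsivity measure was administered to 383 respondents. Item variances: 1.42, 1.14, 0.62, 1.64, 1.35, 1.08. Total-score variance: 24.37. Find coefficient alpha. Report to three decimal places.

coefficient alpha = 0.843

Σσᵢ² = 1.42 + 1.14 + 0.62 + 1.64 + 1.35 + 1.08 = 7.25
α = (k/(k−1))·(1 − Σσᵢ²/σ²_T) = (6/5)·(1 − 7.25/24.37) = 0.843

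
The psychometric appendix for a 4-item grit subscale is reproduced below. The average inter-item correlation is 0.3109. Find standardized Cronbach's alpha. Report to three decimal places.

standardized Cronbach's alpha = 0.643

Standardized α = k·r̄ / (1 + (k−1)·r̄) = 4 × 0.3109 / (1 + 3 × 0.3109)
  = 1.2436 / 1.9327 = 0.643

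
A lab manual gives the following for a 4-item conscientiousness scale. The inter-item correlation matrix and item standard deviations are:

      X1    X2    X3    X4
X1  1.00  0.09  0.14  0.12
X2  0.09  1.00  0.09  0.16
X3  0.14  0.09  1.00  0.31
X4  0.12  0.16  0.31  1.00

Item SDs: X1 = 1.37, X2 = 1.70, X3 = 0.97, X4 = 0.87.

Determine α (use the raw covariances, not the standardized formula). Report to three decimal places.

Σσ²ᵢ = 1.37² + 1.70² + 0.97² + 0.87² = 6.4647
Covariances σ_ij = r_ij · s_i · s_j:
  σ(X1,X2) = 0.09 × 1.37 × 1.70 = 0.2096
  σ(X1,X3) = 0.14 × 1.37 × 0.97 = 0.1860
  σ(X1,X4) = 0.12 × 1.37 × 0.87 = 0.1430
  σ(X2,X3) = 0.09 × 1.70 × 0.97 = 0.1484
  σ(X2,X4) = 0.16 × 1.70 × 0.87 = 0.2366
  σ(X3,X4) = 0.31 × 0.97 × 0.87 = 0.2616
σ²_T = Σσ²ᵢ + 2·Σσ_ij = 6.4647 + 2 × 1.1852 = 8.8351
α = (4/3)·(1 − 6.4647/8.8351) = 0.358

α = 0.358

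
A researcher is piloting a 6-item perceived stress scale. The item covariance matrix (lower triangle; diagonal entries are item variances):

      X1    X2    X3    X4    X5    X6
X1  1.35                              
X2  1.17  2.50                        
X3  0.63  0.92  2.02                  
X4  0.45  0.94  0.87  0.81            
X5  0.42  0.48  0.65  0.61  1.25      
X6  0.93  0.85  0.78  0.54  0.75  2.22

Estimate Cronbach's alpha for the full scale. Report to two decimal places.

ΣVar(i) = 1.35 + 2.50 + 2.02 + 0.81 + 1.25 + 2.22 = 10.15
Sum of off-diagonal covariances = 10.99
σ²_total = 10.15 + 2 × 10.99 = 32.13
α = (k/(k−1))·(1 − ΣVar(i)/σ²_total) = (6/5)·(1 − 10.15/32.13) = 0.82

α = 0.82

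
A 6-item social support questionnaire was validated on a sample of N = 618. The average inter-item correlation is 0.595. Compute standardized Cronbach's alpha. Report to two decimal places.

α = 0.90

Standardized α = k·r̄ / (1 + (k−1)·r̄) = 6 × 0.595 / (1 + 5 × 0.595)
  = 3.5700 / 3.9750 = 0.90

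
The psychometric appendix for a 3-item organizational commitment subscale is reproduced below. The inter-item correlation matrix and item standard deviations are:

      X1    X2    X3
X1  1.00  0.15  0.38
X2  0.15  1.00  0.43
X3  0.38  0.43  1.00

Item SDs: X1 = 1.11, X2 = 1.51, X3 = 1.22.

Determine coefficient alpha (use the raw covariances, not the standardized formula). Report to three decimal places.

α = 0.576

Σσ²ᵢ = 1.11² + 1.51² + 1.22² = 5.0006
Covariances σ_ij = r_ij · s_i · s_j:
  σ(X1,X2) = 0.15 × 1.11 × 1.51 = 0.2514
  σ(X1,X3) = 0.38 × 1.11 × 1.22 = 0.5146
  σ(X2,X3) = 0.43 × 1.51 × 1.22 = 0.7921
σ²_T = Σσ²ᵢ + 2·Σσ_ij = 5.0006 + 2 × 1.5581 = 8.1168
α = (3/2)·(1 − 5.0006/8.1168) = 0.576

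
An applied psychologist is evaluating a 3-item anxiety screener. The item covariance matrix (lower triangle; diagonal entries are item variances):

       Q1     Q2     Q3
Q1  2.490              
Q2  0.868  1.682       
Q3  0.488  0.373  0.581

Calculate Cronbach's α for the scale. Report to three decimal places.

Cronbach's α = 0.632

ΣVar(i) = 2.490 + 1.682 + 0.581 = 4.753
Σ_{i<j} σ_ij = 1.729
σ²_T = 4.753 + 2 × 1.729 = 8.211
α = (k/(k−1))·(1 − ΣVar(i)/σ²_T) = (3/2)·(1 − 4.753/8.211) = 0.632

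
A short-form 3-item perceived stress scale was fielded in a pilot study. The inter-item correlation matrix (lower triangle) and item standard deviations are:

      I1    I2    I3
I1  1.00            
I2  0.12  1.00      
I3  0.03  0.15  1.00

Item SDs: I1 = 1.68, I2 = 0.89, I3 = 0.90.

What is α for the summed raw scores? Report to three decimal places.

α = 0.202

Σσ²ᵢ = 1.68² + 0.89² + 0.90² = 4.4245
Covariances σ_ij = r_ij · s_i · s_j:
  σ(I1,I2) = 0.12 × 1.68 × 0.89 = 0.1794
  σ(I1,I3) = 0.03 × 1.68 × 0.90 = 0.0454
  σ(I2,I3) = 0.15 × 0.89 × 0.90 = 0.1202
σ²_T = Σσ²ᵢ + 2·Σσ_ij = 4.4245 + 2 × 0.3450 = 5.1145
α = (3/2)·(1 − 4.4245/5.1145) = 0.202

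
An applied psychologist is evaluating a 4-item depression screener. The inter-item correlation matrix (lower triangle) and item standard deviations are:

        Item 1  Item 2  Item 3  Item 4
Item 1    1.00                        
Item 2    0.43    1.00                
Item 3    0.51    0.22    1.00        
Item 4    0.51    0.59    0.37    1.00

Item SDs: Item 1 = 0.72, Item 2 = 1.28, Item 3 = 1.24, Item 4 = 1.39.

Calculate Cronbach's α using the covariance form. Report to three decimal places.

Σσ²ᵢ = 0.72² + 1.28² + 1.24² + 1.39² = 5.6265
Covariances σ_ij = r_ij · s_i · s_j:
  σ(Item 1,Item 2) = 0.43 × 0.72 × 1.28 = 0.3963
  σ(Item 1,Item 3) = 0.51 × 0.72 × 1.24 = 0.4553
  σ(Item 1,Item 4) = 0.51 × 0.72 × 1.39 = 0.5104
  σ(Item 2,Item 3) = 0.22 × 1.28 × 1.24 = 0.3492
  σ(Item 2,Item 4) = 0.59 × 1.28 × 1.39 = 1.0497
  σ(Item 3,Item 4) = 0.37 × 1.24 × 1.39 = 0.6377
σ²_T = Σσ²ᵢ + 2·Σσ_ij = 5.6265 + 2 × 3.3986 = 12.4237
α = (4/3)·(1 − 5.6265/12.4237) = 0.729

Cronbach's α = 0.729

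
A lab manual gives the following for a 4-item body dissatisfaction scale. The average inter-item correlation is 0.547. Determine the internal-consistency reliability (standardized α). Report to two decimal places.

α = 0.83

Standardized α = k·r̄ / (1 + (k−1)·r̄) = 4 × 0.547 / (1 + 3 × 0.547)
  = 2.1880 / 2.6410 = 0.83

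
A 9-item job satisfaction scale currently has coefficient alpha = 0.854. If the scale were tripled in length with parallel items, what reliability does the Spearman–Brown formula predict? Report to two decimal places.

Length factor m = 3
α' = m·α / (1 + (m−1)·α)
   = 3 × 0.854 / (1 + (3 − 1) × 0.854)
   = 2.5620 / 2.7080 = 0.95

predicted reliability = 0.95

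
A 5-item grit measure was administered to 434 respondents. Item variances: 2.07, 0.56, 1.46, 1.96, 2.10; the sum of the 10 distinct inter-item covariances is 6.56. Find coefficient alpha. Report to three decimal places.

Σσ²ᵢ = 2.07 + 0.56 + 1.46 + 1.96 + 2.10 = 8.15
Sum of distinct covariances = 6.56
σ²_total = Σσ²ᵢ + 2·Σcov = 8.15 + 2 × 6.56 = 21.27
α = (5/4)·(1 − 8.15/21.27) = 0.771

α = 0.771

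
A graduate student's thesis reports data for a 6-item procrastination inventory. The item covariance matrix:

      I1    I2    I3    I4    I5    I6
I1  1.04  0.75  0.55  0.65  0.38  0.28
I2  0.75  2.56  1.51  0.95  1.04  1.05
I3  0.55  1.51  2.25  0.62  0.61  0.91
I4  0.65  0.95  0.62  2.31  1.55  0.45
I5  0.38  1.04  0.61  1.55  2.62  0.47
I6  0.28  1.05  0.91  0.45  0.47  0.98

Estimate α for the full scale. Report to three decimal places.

sum of item variances = 1.04 + 2.56 + 2.25 + 2.31 + 2.62 + 0.98 = 11.76
Sum of the distinct covariances = 11.77
σ²_T = 11.76 + 2 × 11.77 = 35.30
α = (k/(k−1))·(1 − sum of item variances/σ²_T) = (6/5)·(1 − 11.76/35.30) = 0.800

α = 0.800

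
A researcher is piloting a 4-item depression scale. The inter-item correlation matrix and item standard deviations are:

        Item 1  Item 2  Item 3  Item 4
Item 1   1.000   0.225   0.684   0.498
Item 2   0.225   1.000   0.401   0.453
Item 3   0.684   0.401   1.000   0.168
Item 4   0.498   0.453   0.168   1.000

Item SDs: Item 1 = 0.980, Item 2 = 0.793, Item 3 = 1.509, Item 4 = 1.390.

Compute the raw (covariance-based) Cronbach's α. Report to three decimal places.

Cronbach's α = 0.699

Σσ²ᵢ = 0.980² + 0.793² + 1.509² + 1.390² = 5.7984
Covariances σ_ij = r_ij · s_i · s_j:
  σ(Item 1,Item 2) = 0.225 × 0.980 × 0.793 = 0.1749
  σ(Item 1,Item 3) = 0.684 × 0.980 × 1.509 = 1.0115
  σ(Item 1,Item 4) = 0.498 × 0.980 × 1.390 = 0.6784
  σ(Item 2,Item 3) = 0.401 × 0.793 × 1.509 = 0.4799
  σ(Item 2,Item 4) = 0.453 × 0.793 × 1.390 = 0.4993
  σ(Item 3,Item 4) = 0.168 × 1.509 × 1.390 = 0.3524
σ²_T = Σσ²ᵢ + 2·Σσ_ij = 5.7984 + 2 × 3.1964 = 12.1912
α = (4/3)·(1 − 5.7984/12.1912) = 0.699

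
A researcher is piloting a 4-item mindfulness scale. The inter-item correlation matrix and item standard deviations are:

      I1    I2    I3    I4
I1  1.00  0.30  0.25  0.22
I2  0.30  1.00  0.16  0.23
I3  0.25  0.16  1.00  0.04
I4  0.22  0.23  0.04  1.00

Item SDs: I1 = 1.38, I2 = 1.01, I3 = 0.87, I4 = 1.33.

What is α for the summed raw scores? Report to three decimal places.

α = 0.497

Σσ²ᵢ = 1.38² + 1.01² + 0.87² + 1.33² = 5.4503
Covariances σ_ij = r_ij · s_i · s_j:
  σ(I1,I2) = 0.30 × 1.38 × 1.01 = 0.4181
  σ(I1,I3) = 0.25 × 1.38 × 0.87 = 0.3001
  σ(I1,I4) = 0.22 × 1.38 × 1.33 = 0.4038
  σ(I2,I3) = 0.16 × 1.01 × 0.87 = 0.1406
  σ(I2,I4) = 0.23 × 1.01 × 1.33 = 0.3090
  σ(I3,I4) = 0.04 × 0.87 × 1.33 = 0.0463
σ²_T = Σσ²ᵢ + 2·Σσ_ij = 5.4503 + 2 × 1.6179 = 8.6861
α = (4/3)·(1 − 5.4503/8.6861) = 0.497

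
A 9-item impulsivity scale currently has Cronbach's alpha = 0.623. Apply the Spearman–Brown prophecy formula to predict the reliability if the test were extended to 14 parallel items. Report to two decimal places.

predicted reliability = 0.72

Length factor m = 14/9 = 1.5556
α' = m·α / (1 + (m−1)·α)
   = 14/9 × 0.623 / (1 + (14/9 − 1) × 0.623)
   = 0.9691 / 1.3461 = 0.72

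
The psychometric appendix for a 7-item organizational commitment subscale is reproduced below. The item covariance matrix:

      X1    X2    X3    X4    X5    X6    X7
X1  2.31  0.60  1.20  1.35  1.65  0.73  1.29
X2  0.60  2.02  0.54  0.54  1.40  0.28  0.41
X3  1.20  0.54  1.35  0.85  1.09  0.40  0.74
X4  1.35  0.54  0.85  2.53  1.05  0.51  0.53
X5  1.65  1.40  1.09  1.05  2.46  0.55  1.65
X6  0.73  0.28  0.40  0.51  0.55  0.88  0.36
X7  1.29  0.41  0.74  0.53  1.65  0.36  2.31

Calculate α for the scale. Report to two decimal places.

ΣVar(i) = 2.31 + 2.02 + 1.35 + 2.53 + 2.46 + 0.88 + 2.31 = 13.86
Sum of off-diagonal covariances = 17.72
σ²_T = 13.86 + 2 × 17.72 = 49.30
α = (k/(k−1))·(1 − ΣVar(i)/σ²_T) = (7/6)·(1 − 13.86/49.30) = 0.84

α = 0.84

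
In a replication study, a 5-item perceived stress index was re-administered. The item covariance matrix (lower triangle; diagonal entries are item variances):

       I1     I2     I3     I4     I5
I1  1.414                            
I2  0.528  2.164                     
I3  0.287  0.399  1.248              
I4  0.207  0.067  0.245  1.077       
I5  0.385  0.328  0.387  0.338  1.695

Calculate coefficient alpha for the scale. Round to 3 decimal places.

ΣVar(i) = 1.414 + 2.164 + 1.248 + 1.077 + 1.695 = 7.598
Σ_{i<j} σ_ij = 3.171
σ²_total = 7.598 + 2 × 3.171 = 13.940
α = (k/(k−1))·(1 − ΣVar(i)/σ²_total) = (5/4)·(1 − 7.598/13.940) = 0.569

α = 0.569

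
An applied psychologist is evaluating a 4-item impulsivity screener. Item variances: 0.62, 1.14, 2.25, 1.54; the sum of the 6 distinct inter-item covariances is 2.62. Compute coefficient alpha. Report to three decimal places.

α = 0.648

Σσ²ᵢ = 0.62 + 1.14 + 2.25 + 1.54 = 5.55
Sum of distinct covariances = 2.62
total variance = Σσ²ᵢ + 2·Σcov = 5.55 + 2 × 2.62 = 10.79
α = (4/3)·(1 − 5.55/10.79) = 0.648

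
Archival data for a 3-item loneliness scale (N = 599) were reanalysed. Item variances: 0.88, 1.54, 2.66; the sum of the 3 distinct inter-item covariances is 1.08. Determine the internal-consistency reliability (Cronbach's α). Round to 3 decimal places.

α = 0.448

Σσᵢ² = 0.88 + 1.54 + 2.66 = 5.08
Sum of distinct covariances = 1.08
total variance = Σσᵢ² + 2·Σcov = 5.08 + 2 × 1.08 = 7.24
α = (3/2)·(1 − 5.08/7.24) = 0.448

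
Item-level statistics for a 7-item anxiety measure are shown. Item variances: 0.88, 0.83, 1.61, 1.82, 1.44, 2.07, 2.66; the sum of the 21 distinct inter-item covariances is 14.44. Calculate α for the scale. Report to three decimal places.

Σσᵢ² = 0.88 + 0.83 + 1.61 + 1.82 + 1.44 + 2.07 + 2.66 = 11.31
Sum of distinct covariances = 14.44
Var(T) = Σσᵢ² + 2·Σcov = 11.31 + 2 × 14.44 = 40.19
α = (7/6)·(1 − 11.31/40.19) = 0.838

α = 0.838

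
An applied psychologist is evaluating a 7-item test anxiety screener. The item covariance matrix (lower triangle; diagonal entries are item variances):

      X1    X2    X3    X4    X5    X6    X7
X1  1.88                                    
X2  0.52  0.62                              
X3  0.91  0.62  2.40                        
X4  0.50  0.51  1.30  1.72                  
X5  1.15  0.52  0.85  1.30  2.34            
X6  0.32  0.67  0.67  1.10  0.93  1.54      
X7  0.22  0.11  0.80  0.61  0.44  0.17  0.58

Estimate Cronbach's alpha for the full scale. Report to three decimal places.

Σσ²ᵢ = 1.88 + 0.62 + 2.40 + 1.72 + 2.34 + 1.54 + 0.58 = 11.08
Sum of off-diagonal covariances = 14.22
Var(T) = 11.08 + 2 × 14.22 = 39.52
α = (k/(k−1))·(1 − Σσ²ᵢ/Var(T)) = (7/6)·(1 − 11.08/39.52) = 0.840

Cronbach's alpha = 0.840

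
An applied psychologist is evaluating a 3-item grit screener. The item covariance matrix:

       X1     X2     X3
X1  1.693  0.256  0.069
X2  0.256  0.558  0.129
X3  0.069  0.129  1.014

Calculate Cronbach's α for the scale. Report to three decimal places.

Cronbach's α = 0.326

sum of item variances = 1.693 + 0.558 + 1.014 = 3.265
Σ_{i<j} σ_ij = 0.454
σ²_T = 3.265 + 2 × 0.454 = 4.173
α = (k/(k−1))·(1 − sum of item variances/σ²_T) = (3/2)·(1 − 3.265/4.173) = 0.326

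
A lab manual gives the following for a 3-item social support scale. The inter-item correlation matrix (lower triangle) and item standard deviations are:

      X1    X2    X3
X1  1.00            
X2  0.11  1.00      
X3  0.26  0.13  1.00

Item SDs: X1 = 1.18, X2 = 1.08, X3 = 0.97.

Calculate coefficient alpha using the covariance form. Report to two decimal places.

Σσ²ᵢ = 1.18² + 1.08² + 0.97² = 3.4997
Covariances σ_ij = r_ij · s_i · s_j:
  σ(X1,X2) = 0.11 × 1.18 × 1.08 = 0.1402
  σ(X1,X3) = 0.26 × 1.18 × 0.97 = 0.2976
  σ(X2,X3) = 0.13 × 1.08 × 0.97 = 0.1362
σ²_T = Σσ²ᵢ + 2·Σσ_ij = 3.4997 + 2 × 0.5740 = 4.6477
α = (3/2)·(1 − 3.4997/4.6477) = 0.37

coefficient alpha = 0.37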